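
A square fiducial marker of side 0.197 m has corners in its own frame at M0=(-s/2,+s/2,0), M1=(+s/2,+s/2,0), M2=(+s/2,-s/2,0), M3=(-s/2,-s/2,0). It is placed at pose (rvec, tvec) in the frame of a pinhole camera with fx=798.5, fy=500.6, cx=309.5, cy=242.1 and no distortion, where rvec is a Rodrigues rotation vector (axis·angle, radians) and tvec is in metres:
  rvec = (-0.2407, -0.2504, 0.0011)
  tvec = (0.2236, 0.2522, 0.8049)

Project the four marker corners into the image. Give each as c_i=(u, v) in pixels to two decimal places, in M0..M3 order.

Intrinsics K: fx=798.5, fy=500.6, cx=309.5, cy=242.1
Marker side s = 0.197 m; corners in marker frame (Z=0):
  M0 = (-0.0985, +0.0985, 0)
  M1 = (+0.0985, +0.0985, 0)
  M2 = (+0.0985, -0.0985, 0)
  M3 = (-0.0985, -0.0985, 0)
rvec = (-0.2407, -0.2504, 0.0011), |rvec| = θ = 0.34733 rad = 19.901°
Rodrigues: sinθ=0.34039, 1−cosθ=0.05971; R = I + sinθ·[k]× + (1−cosθ)·[k]×²:
    [+0.96896 +0.02876 -0.24553]
    [+0.03091 +0.97132 +0.23575]
    [+0.24526 -0.23603 +0.94029]
t = (0.2236, 0.2522, 0.8049) m
M0: Pc = R·M0+t = (+0.13099, +0.34483, +0.75749); u = 798.5·(+0.13099)/0.75749 + 309.5 = 447.5807, v = 500.6·(+0.34483)/0.75749 + 242.1 = 469.9860
M1: Pc = R·M1+t = (+0.32188, +0.35092, +0.80581); u = 798.5·(+0.32188)/0.80581 + 309.5 = 628.4554, v = 500.6·(+0.35092)/0.80581 + 242.1 = 460.1049
M2: Pc = R·M2+t = (+0.31621, +0.15957, +0.85231); u = 798.5·(+0.31621)/0.85231 + 309.5 = 605.7477, v = 500.6·(+0.15957)/0.85231 + 242.1 = 335.8228
M3: Pc = R·M3+t = (+0.12532, +0.15348, +0.80399); u = 798.5·(+0.12532)/0.80399 + 309.5 = 433.9689, v = 500.6·(+0.15348)/0.80399 + 242.1 = 337.6635

c0=(447.58, 469.99) c1=(628.46, 460.10) c2=(605.75, 335.82) c3=(433.97, 337.66)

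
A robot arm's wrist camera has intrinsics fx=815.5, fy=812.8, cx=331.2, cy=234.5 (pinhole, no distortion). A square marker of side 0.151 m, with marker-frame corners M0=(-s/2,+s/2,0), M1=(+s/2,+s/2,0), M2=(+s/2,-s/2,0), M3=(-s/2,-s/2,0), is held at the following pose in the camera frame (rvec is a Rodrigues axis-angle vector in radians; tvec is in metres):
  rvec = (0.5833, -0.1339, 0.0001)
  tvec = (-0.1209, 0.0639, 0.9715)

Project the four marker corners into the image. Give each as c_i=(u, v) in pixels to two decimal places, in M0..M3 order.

Intrinsics K: fx=815.5, fy=812.8, cx=331.2, cy=234.5
Marker side s = 0.151 m; corners in marker frame (Z=0):
  M0 = (-0.0755, +0.0755, 0)
  M1 = (+0.0755, +0.0755, 0)
  M2 = (+0.0755, -0.0755, 0)
  M3 = (-0.0755, -0.0755, 0)
rvec = (0.5833, -0.1339, 0.0001), |rvec| = θ = 0.59847 rad = 34.290°
Rodrigues: sinθ=0.56338, 1−cosθ=0.17380; R = I + sinθ·[k]× + (1−cosθ)·[k]×²:
    [+0.99130 -0.03799 -0.12602]
    [-0.03781 +0.83490 -0.54910]
    [+0.12608 +0.54909 +0.82620]
t = (-0.1209, 0.0639, 0.9715) m
M0: Pc = R·M0+t = (-0.19861, +0.12979, +1.00344); u = 815.5·(-0.19861)/1.00344 + 331.2 = 169.7870, v = 812.8·(+0.12979)/1.00344 + 234.5 = 339.6312
M1: Pc = R·M1+t = (-0.04893, +0.12408, +1.02248); u = 815.5·(-0.04893)/1.02248 + 331.2 = 292.1783, v = 812.8·(+0.12408)/1.02248 + 234.5 = 333.1357
M2: Pc = R·M2+t = (-0.04319, -0.00199, +0.93956); u = 815.5·(-0.04319)/0.93956 + 331.2 = 293.7144, v = 812.8·(-0.00199)/0.93956 + 234.5 = 232.7792
M3: Pc = R·M3+t = (-0.19287, +0.00372, +0.92052); u = 815.5·(-0.19287)/0.92052 + 331.2 = 160.3309, v = 812.8·(+0.00372)/0.92052 + 234.5 = 237.7843

c0=(169.79, 339.63) c1=(292.18, 333.14) c2=(293.71, 232.78) c3=(160.33, 237.78)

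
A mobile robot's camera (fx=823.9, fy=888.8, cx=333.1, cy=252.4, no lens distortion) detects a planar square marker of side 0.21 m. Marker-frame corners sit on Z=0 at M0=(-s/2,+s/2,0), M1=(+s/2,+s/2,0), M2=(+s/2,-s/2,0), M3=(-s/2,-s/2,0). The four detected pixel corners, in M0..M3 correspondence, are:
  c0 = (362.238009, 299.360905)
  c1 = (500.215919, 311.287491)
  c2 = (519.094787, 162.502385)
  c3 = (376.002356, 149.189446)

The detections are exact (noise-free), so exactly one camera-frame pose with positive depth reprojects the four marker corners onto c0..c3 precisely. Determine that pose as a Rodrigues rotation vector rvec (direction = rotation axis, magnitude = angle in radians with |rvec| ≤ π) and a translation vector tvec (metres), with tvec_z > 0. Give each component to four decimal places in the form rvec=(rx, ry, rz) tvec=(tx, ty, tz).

rvec=(0.2189, -0.0267, 0.0853) tvec=(0.1576, -0.0280, 1.2210)

Intrinsics K: fx=823.9, fy=888.8, cx=333.1, cy=252.4
Marker side s = 0.21 m; corners in marker frame (Z=0):
  M0 = (-0.1050, +0.1050, 0)
  M1 = (+0.1050, +0.1050, 0)
  M2 = (+0.1050, -0.1050, 0)
  M3 = (-0.1050, -0.1050, 0)
Detected image corners:
  c0 = (362.238009, 299.360905) px
  c1 = (500.215919, 311.287491) px
  c2 = (519.094787, 162.502385) px
  c3 = (376.002356, 149.189446) px
Planar DLT: solve 8×8 A·h = b for H (H[2,2]=1):
  H  [+681.83997 -0.12059 +439.45215]
  H  [+66.77680 +752.53502 +231.99109]
  H  [+0.02925 +0.17670 +1.00000]
B = K⁻¹H; ‖b₁‖=0.819007, ‖b₂‖=0.819007; λ = 2/(‖b₁‖+‖b₂‖) = 1.220991, sign → tz>0 ⇒ λ=+1.220991
r₁ = λ·B[:,0] = (+0.99603,+0.08159,+0.03571); r₂ = λ·B[:,1] = (-0.08740,+0.97253,+0.21575)
r₃ = r₁×r₂ = (-0.01713,-0.21801,+0.97580); SVD([r₁ r₂ r₃]) → R = UVᵀ:
  R  [+0.99603 -0.08740 -0.01713]
  R  [+0.08159 +0.97253 -0.21801]
  R  [+0.03571 +0.21575 +0.97580]
t = (+0.15761, -0.02804, +1.22099) m
tr R = 2.944352; θ = arccos((tr R − 1)/2) = 0.236449 rad = 13.548°
axis k = ((R−Rᵀ)₃₂, (R−Rᵀ)₁₃, (R−Rᵀ)₂₁) / (2 sinθ) = (+0.925832, -0.112776, +0.360718)
rvec = θ·k = (+0.218912, -0.026666, +0.085292)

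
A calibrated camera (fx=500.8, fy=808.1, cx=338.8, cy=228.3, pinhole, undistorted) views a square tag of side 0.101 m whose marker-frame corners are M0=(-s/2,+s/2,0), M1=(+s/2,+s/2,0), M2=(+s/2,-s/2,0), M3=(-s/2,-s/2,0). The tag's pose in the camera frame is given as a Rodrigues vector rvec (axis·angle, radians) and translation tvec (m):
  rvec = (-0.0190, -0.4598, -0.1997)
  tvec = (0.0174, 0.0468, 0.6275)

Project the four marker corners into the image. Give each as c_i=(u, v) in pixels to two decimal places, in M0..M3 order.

Intrinsics K: fx=500.8, fy=808.1, cx=338.8, cy=228.3
Marker side s = 0.101 m; corners in marker frame (Z=0):
  M0 = (-0.0505, +0.0505, 0)
  M1 = (+0.0505, +0.0505, 0)
  M2 = (+0.0505, -0.0505, 0)
  M3 = (-0.0505, -0.0505, 0)
rvec = (-0.0190, -0.4598, -0.1997), |rvec| = θ = 0.50165 rad = 28.743°
Rodrigues: sinθ=0.48088, 1−cosθ=0.12321; R = I + sinθ·[k]× + (1−cosθ)·[k]×²:
    [+0.87696 +0.19571 -0.43890]
    [-0.18715 +0.98030 +0.06317]
    [+0.44261 +0.02674 +0.89631]
t = (0.0174, 0.0468, 0.6275) m
M0: Pc = R·M0+t = (-0.01700, +0.10576, +0.60650); u = 500.8·(-0.01700)/0.60650 + 338.8 = 324.7598, v = 808.1·(+0.10576)/0.60650 + 228.3 = 369.2098
M1: Pc = R·M1+t = (+0.07157, +0.08685, +0.65120); u = 500.8·(+0.07157)/0.65120 + 338.8 = 393.8400, v = 808.1·(+0.08685)/0.65120 + 228.3 = 336.0800
M2: Pc = R·M2+t = (+0.05180, -0.01216, +0.64850); u = 500.8·(+0.05180)/0.64850 + 338.8 = 378.8049, v = 808.1·(-0.01216)/0.64850 + 228.3 = 213.1521
M3: Pc = R·M3+t = (-0.03677, +0.00675, +0.60380); u = 500.8·(-0.03677)/0.60380 + 338.8 = 308.3024, v = 808.1·(+0.00675)/0.60380 + 228.3 = 237.3287

c0=(324.76, 369.21) c1=(393.84, 336.08) c2=(378.80, 213.15) c3=(308.30, 237.33)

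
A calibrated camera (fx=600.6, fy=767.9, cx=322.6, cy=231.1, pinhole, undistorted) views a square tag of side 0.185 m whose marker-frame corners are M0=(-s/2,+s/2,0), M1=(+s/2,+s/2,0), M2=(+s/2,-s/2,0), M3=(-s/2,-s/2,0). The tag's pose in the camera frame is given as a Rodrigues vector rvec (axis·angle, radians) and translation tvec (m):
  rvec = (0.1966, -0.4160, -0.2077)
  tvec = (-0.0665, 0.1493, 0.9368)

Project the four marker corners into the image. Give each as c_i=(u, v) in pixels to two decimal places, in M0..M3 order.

c0=(235.09, 447.55) c1=(341.30, 398.10) c2=(323.55, 262.12) c3=(210.78, 303.15)

Intrinsics K: fx=600.6, fy=767.9, cx=322.6, cy=231.1
Marker side s = 0.185 m; corners in marker frame (Z=0):
  M0 = (-0.0925, +0.0925, 0)
  M1 = (+0.0925, +0.0925, 0)
  M2 = (+0.0925, -0.0925, 0)
  M3 = (-0.0925, -0.0925, 0)
rvec = (0.1966, -0.4160, -0.2077), |rvec| = θ = 0.50482 rad = 28.924°
Rodrigues: sinθ=0.48365, 1−cosθ=0.12474; R = I + sinθ·[k]× + (1−cosθ)·[k]×²:
    [+0.89418 +0.15896 -0.41854]
    [-0.23902 +0.95997 -0.14606]
    [+0.37857 +0.23065 +0.89638]
t = (-0.0665, 0.1493, 0.9368) m
M0: Pc = R·M0+t = (-0.13451, +0.26021, +0.92312); u = 600.6·(-0.13451)/0.92312 + 322.6 = 235.0863, v = 767.9·(+0.26021)/0.92312 + 231.1 = 447.5540
M1: Pc = R·M1+t = (+0.03092, +0.21599, +0.99315); u = 600.6·(+0.03092)/0.99315 + 322.6 = 341.2957, v = 767.9·(+0.21599)/0.99315 + 231.1 = 398.1002
M2: Pc = R·M2+t = (+0.00151, +0.03839, +0.95048); u = 600.6·(+0.00151)/0.95048 + 322.6 = 323.5528, v = 767.9·(+0.03839)/0.95048 + 231.1 = 262.1185
M3: Pc = R·M3+t = (-0.16392, +0.08261, +0.88045); u = 600.6·(-0.16392)/0.88045 + 322.6 = 210.7848, v = 767.9·(+0.08261)/0.88045 + 231.1 = 303.1523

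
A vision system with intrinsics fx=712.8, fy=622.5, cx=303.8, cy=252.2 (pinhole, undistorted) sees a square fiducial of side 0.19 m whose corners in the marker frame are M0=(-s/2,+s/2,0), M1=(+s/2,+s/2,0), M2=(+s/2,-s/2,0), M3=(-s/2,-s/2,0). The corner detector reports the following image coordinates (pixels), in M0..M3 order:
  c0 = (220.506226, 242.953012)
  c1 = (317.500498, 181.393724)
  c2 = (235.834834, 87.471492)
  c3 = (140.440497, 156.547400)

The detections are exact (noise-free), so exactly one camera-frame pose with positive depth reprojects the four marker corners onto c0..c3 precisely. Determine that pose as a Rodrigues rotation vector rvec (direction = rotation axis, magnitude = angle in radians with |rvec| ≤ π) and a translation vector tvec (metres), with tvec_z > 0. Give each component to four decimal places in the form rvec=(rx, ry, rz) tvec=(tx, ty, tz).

rvec=(0.2879, 0.2647, -0.6255) tvec=(-0.1118, -0.1405, 1.0488)

Intrinsics K: fx=712.8, fy=622.5, cx=303.8, cy=252.2
Marker side s = 0.19 m; corners in marker frame (Z=0):
  M0 = (-0.0950, +0.0950, 0)
  M1 = (+0.0950, +0.0950, 0)
  M2 = (+0.0950, -0.0950, 0)
  M3 = (-0.0950, -0.0950, 0)
Detected image corners:
  c0 = (220.506226, 242.953012) px
  c1 = (317.500498, 181.393724) px
  c2 = (235.834834, 87.471492) px
  c3 = (140.440497, 156.547400) px
Planar DLT: solve 8×8 A·h = b for H (H[2,2]=1):
  H  [+435.01630 +465.44683 +227.81598]
  H  [-395.59940 +503.17433 +168.80855]
  H  [-0.31211 +0.17484 +1.00000]
B = K⁻¹H; ‖b₁‖=0.953450, ‖b₂‖=0.953450; λ = 2/(‖b₁‖+‖b₂‖) = 1.048823, sign → tz>0 ⇒ λ=+1.048823
r₁ = λ·B[:,0] = (+0.77961,-0.53391,-0.32735); r₂ = λ·B[:,1] = (+0.60671,+0.77348,+0.18337)
r₃ = r₁×r₂ = (+0.15530,-0.34157,+0.92694); SVD([r₁ r₂ r₃]) → R = UVᵀ:
  R  [+0.77961 +0.60671 +0.15530]
  R  [-0.53391 +0.77348 -0.34157]
  R  [-0.32735 +0.18337 +0.92694]
t = (-0.11180, -0.14050, +1.04882) m
tr R = 2.480031; θ = arccos((tr R − 1)/2) = 0.737703 rad = 42.267°
axis k = ((R−Rᵀ)₃₂, (R−Rᵀ)₁₃, (R−Rᵀ)₂₁) / (2 sinθ) = (+0.390237, +0.358796, -0.847927)
rvec = θ·k = (+0.287879, +0.264685, -0.625519)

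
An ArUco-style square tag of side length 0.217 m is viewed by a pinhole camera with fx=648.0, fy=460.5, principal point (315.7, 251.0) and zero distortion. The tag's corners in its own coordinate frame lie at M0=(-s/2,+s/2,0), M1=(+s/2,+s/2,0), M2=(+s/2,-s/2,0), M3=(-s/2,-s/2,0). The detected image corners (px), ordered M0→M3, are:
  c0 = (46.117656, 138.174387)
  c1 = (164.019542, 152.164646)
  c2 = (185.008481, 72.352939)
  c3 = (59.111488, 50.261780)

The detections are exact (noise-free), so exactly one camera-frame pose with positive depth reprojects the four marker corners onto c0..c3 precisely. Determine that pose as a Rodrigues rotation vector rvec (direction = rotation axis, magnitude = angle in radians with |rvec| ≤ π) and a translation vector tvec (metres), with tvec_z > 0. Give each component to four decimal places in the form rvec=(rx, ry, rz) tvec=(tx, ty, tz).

rvec=(0.4984, -0.4272, 0.1890) tvec=(-0.3680, -0.3775, 1.1923)

Intrinsics K: fx=648.0, fy=460.5, cx=315.7, cy=251.0
Marker side s = 0.217 m; corners in marker frame (Z=0):
  M0 = (-0.1085, +0.1085, 0)
  M1 = (+0.1085, +0.1085, 0)
  M2 = (+0.1085, -0.1085, 0)
  M3 = (-0.1085, -0.1085, 0)
Detected image corners:
  c0 = (46.117656, 138.174387) px
  c1 = (164.019542, 152.164646) px
  c2 = (185.008481, 72.352939) px
  c3 = (59.111488, 50.261780) px
Planar DLT: solve 8×8 A·h = b for H (H[2,2]=1):
  H  [+602.95411 -38.87234 +115.67890]
  H  [+120.52219 +422.22861 +105.20877]
  H  [+0.36906 +0.35369 +1.00000]
B = K⁻¹H; ‖b₁‖=0.838687, ‖b₂‖=0.838687; λ = 2/(‖b₁‖+‖b₂‖) = 1.192340, sign → tz>0 ⇒ λ=+1.192340
r₁ = λ·B[:,0] = (+0.89507,+0.07221,+0.44005); r₂ = λ·B[:,1] = (-0.27698,+0.86338,+0.42172)
r₃ = r₁×r₂ = (-0.34948,-0.49935,+0.79279); SVD([r₁ r₂ r₃]) → R = UVᵀ:
  R  [+0.89507 -0.27698 -0.34948]
  R  [+0.07221 +0.86338 -0.49935]
  R  [+0.44005 +0.42172 +0.79279]
t = (-0.36804, -0.37749, +1.19234) m
tr R = 2.551235; θ = arccos((tr R − 1)/2) = 0.683103 rad = 39.139°
axis k = ((R−Rᵀ)₃₂, (R−Rᵀ)₁₃, (R−Rᵀ)₂₁) / (2 sinθ) = (+0.729617, -0.625417, +0.276607)
rvec = θ·k = (+0.498404, -0.427225, +0.188951)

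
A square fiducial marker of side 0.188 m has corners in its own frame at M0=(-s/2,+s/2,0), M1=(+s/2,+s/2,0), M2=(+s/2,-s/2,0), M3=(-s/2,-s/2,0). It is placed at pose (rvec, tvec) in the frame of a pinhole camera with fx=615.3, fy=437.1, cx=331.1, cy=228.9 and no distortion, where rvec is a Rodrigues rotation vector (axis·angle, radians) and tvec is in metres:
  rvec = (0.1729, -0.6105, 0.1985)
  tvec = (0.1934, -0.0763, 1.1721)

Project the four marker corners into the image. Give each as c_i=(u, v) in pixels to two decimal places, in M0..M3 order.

c0=(383.50, 229.69) c1=(453.83, 238.48) c2=(478.10, 173.38) c3=(408.96, 157.99)

Intrinsics K: fx=615.3, fy=437.1, cx=331.1, cy=228.9
Marker side s = 0.188 m; corners in marker frame (Z=0):
  M0 = (-0.0940, +0.0940, 0)
  M1 = (+0.0940, +0.0940, 0)
  M2 = (+0.0940, -0.0940, 0)
  M3 = (-0.0940, -0.0940, 0)
rvec = (0.1729, -0.6105, 0.1985), |rvec| = θ = 0.66484 rad = 38.092°
Rodrigues: sinθ=0.61693, 1−cosθ=0.21298; R = I + sinθ·[k]× + (1−cosθ)·[k]×²:
    [+0.80142 -0.23506 -0.54997]
    [+0.13333 +0.96661 -0.21883]
    [+0.58305 +0.10205 +0.80600]
t = (0.1934, -0.0763, 1.1721) m
M0: Pc = R·M0+t = (+0.09597, +0.00203, +1.12689); u = 615.3·(+0.09597)/1.12689 + 331.1 = 383.5017, v = 437.1·(+0.00203)/1.12689 + 228.9 = 229.6866
M1: Pc = R·M1+t = (+0.24664, +0.02709, +1.23650); u = 615.3·(+0.24664)/1.23650 + 331.1 = 453.8308, v = 437.1·(+0.02709)/1.23650 + 228.9 = 238.4779
M2: Pc = R·M2+t = (+0.29083, -0.15463, +1.21731); u = 615.3·(+0.29083)/1.21731 + 331.1 = 478.1017, v = 437.1·(-0.15463)/1.21731 + 228.9 = 173.3779
M3: Pc = R·M3+t = (+0.14016, -0.17969, +1.10770); u = 615.3·(+0.14016)/1.10770 + 331.1 = 408.9563, v = 437.1·(-0.17969)/1.10770 + 228.9 = 157.9923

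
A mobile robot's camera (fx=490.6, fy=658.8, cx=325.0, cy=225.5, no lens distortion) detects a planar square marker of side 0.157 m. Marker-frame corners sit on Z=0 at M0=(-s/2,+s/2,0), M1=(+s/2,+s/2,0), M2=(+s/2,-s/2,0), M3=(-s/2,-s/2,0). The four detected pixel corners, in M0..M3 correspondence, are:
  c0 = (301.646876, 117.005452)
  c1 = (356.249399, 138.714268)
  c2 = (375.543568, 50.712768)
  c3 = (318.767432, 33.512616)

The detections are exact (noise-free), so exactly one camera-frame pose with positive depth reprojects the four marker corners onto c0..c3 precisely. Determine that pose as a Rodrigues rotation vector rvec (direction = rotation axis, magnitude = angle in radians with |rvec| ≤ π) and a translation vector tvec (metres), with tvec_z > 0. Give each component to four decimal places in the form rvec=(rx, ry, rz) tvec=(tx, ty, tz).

Intrinsics K: fx=490.6, fy=658.8, cx=325.0, cy=225.5
Marker side s = 0.157 m; corners in marker frame (Z=0):
  M0 = (-0.0785, +0.0785, 0)
  M1 = (+0.0785, +0.0785, 0)
  M2 = (+0.0785, -0.0785, 0)
  M3 = (-0.0785, -0.0785, 0)
Detected image corners:
  c0 = (301.646876, 117.005452) px
  c1 = (356.249399, 138.714268) px
  c2 = (375.543568, 50.712768) px
  c3 = (318.767432, 33.512616) px
Planar DLT: solve 8×8 A·h = b for H (H[2,2]=1):
  H  [+231.48920 -71.99415 +337.16300]
  H  [+93.10007 +556.75557 +85.14396]
  H  [-0.36429 +0.12950 +1.00000]
B = K⁻¹H; ‖b₁‖=0.843854, ‖b₂‖=0.843854; λ = 2/(‖b₁‖+‖b₂‖) = 1.185039, sign → tz>0 ⇒ λ=+1.185039
r₁ = λ·B[:,0] = (+0.84514,+0.31523,-0.43170); r₂ = λ·B[:,1] = (-0.27556,+0.94895,+0.15346)
r₃ = r₁×r₂ = (+0.45804,-0.01074,+0.88887); SVD([r₁ r₂ r₃]) → R = UVᵀ:
  R  [+0.84514 -0.27556 +0.45804]
  R  [+0.31523 +0.94895 -0.01074]
  R  [-0.43170 +0.15346 +0.88887]
t = (+0.02938, -0.25247, +1.18504) m
tr R = 2.682961; θ = arccos((tr R − 1)/2) = 0.570779 rad = 32.703°
axis k = ((R−Rᵀ)₃₂, (R−Rᵀ)₁₃, (R−Rᵀ)₂₁) / (2 sinθ) = (+0.151959, +0.823395, +0.546744)
rvec = θ·k = (+0.086735, +0.469977, +0.312070)

rvec=(0.0867, 0.4700, 0.3121) tvec=(0.0294, -0.2525, 1.1850)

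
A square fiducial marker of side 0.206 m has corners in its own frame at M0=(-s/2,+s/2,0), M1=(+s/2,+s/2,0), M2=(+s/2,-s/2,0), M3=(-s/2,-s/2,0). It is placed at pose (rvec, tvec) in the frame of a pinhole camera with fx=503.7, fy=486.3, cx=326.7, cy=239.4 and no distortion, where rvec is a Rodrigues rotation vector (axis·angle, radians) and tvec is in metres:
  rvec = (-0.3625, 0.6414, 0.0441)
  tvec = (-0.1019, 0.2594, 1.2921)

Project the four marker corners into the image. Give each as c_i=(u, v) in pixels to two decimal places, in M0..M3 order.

c0=(250.35, 373.14) c1=(312.07, 380.83) c2=(325.24, 299.30) c3=(265.28, 299.15)

Intrinsics K: fx=503.7, fy=486.3, cx=326.7, cy=239.4
Marker side s = 0.206 m; corners in marker frame (Z=0):
  M0 = (-0.1030, +0.1030, 0)
  M1 = (+0.1030, +0.1030, 0)
  M2 = (+0.1030, -0.1030, 0)
  M3 = (-0.1030, -0.1030, 0)
rvec = (-0.3625, 0.6414, 0.0441), |rvec| = θ = 0.73807 rad = 42.288°
Rodrigues: sinθ=0.67286, 1−cosθ=0.26023; R = I + sinθ·[k]× + (1−cosθ)·[k]×²:
    [+0.80254 -0.15128 +0.57710]
    [-0.07087 +0.93630 +0.34399]
    [-0.59237 -0.31696 +0.74070]
t = (-0.1019, 0.2594, 1.2921) m
M0: Pc = R·M0+t = (-0.20014, +0.36314, +1.32047); u = 503.7·(-0.20014)/1.32047 + 326.7 = 250.3541, v = 486.3·(+0.36314)/1.32047 + 239.4 = 373.1360
M1: Pc = R·M1+t = (-0.03482, +0.34854, +1.19844); u = 503.7·(-0.03482)/1.19844 + 326.7 = 312.0656, v = 486.3·(+0.34854)/1.19844 + 239.4 = 380.8295
M2: Pc = R·M2+t = (-0.00366, +0.15566, +1.26373); u = 503.7·(-0.00366)/1.26373 + 326.7 = 325.2425, v = 486.3·(+0.15566)/1.26373 + 239.4 = 299.3007
M3: Pc = R·M3+t = (-0.16898, +0.17026, +1.38576); u = 503.7·(-0.16898)/1.38576 + 326.7 = 265.2785, v = 486.3·(+0.17026)/1.38576 + 239.4 = 299.1490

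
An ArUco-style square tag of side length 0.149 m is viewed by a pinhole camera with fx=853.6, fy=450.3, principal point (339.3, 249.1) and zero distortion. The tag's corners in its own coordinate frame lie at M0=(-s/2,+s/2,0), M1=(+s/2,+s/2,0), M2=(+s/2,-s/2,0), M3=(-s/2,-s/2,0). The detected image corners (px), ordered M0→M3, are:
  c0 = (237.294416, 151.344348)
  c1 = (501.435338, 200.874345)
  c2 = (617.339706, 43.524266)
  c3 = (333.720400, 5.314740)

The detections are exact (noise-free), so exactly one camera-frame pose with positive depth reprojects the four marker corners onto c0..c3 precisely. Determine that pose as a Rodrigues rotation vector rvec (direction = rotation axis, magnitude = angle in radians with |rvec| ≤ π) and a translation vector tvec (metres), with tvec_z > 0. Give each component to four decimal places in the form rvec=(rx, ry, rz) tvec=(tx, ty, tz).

Intrinsics K: fx=853.6, fy=450.3, cx=339.3, cy=249.1
Marker side s = 0.149 m; corners in marker frame (Z=0):
  M0 = (-0.0745, +0.0745, 0)
  M1 = (+0.0745, +0.0745, 0)
  M2 = (+0.0745, -0.0745, 0)
  M3 = (-0.0745, -0.0745, 0)
Detected image corners:
  c0 = (237.294416, 151.344348) px
  c1 = (501.435338, 200.874345) px
  c2 = (617.339706, 43.524266) px
  c3 = (333.720400, 5.314740) px
Planar DLT: solve 8×8 A·h = b for H (H[2,2]=1):
  H  [+1594.18399 -602.15716 +415.57943]
  H  [+237.54624 +1041.95597 +100.76431]
  H  [-0.57450 +0.25462 +1.00000]
B = K⁻¹H; ‖b₁‖=2.331889, ‖b₂‖=2.331889; λ = 2/(‖b₁‖+‖b₂‖) = 0.428837, sign → tz>0 ⇒ λ=+0.428837
r₁ = λ·B[:,0] = (+0.89883,+0.36251,-0.24637); r₂ = λ·B[:,1] = (-0.34592,+0.93189,+0.10919)
r₃ = r₁×r₂ = (+0.26917,-0.01292,+0.96301); SVD([r₁ r₂ r₃]) → R = UVᵀ:
  R  [+0.89883 -0.34592 +0.26917]
  R  [+0.36251 +0.93189 -0.01292]
  R  [-0.24637 +0.10919 +0.96301]
t = (+0.03832, -0.14127, +0.42884) m
tr R = 2.793721; θ = arccos((tr R − 1)/2) = 0.458176 rad = 26.252°
axis k = ((R−Rᵀ)₃₂, (R−Rᵀ)₁₃, (R−Rᵀ)₂₁) / (2 sinθ) = (+0.138035, +0.582776, +0.800823)
rvec = θ·k = (+0.063245, +0.267014, +0.366918)

rvec=(0.0632, 0.2670, 0.3669) tvec=(0.0383, -0.1413, 0.4288)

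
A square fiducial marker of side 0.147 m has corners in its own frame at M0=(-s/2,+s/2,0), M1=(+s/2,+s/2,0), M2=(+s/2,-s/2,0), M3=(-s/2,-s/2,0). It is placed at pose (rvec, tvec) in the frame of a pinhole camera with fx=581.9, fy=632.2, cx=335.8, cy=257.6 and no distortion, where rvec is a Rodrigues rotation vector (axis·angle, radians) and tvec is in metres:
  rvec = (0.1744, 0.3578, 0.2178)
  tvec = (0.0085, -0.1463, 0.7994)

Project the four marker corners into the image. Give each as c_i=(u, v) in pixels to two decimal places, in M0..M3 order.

Intrinsics K: fx=581.9, fy=632.2, cx=335.8, cy=257.6
Marker side s = 0.147 m; corners in marker frame (Z=0):
  M0 = (-0.0735, +0.0735, 0)
  M1 = (+0.0735, +0.0735, 0)
  M2 = (+0.0735, -0.0735, 0)
  M3 = (-0.0735, -0.0735, 0)
rvec = (0.1744, 0.3578, 0.2178), |rvec| = θ = 0.45373 rad = 25.997°
Rodrigues: sinθ=0.43832, 1−cosθ=0.10118; R = I + sinθ·[k]× + (1−cosθ)·[k]×²:
    [+0.91377 -0.17973 +0.36432]
    [+0.24107 +0.96174 -0.13018]
    [-0.32698 +0.20678 +0.92213]
t = (0.0085, -0.1463, 0.7994) m
M0: Pc = R·M0+t = (-0.07187, -0.09333, +0.83863); u = 581.9·(-0.07187)/0.83863 + 335.8 = 285.9301, v = 632.2·(-0.09333)/0.83863 + 257.6 = 187.2426
M1: Pc = R·M1+t = (+0.06245, -0.05789, +0.79057); u = 581.9·(+0.06245)/0.79057 + 335.8 = 381.7676, v = 632.2·(-0.05789)/0.79057 + 257.6 = 211.3036
M2: Pc = R·M2+t = (+0.08887, -0.19927, +0.76017); u = 581.9·(+0.08887)/0.76017 + 335.8 = 403.8307, v = 632.2·(-0.19927)/0.76017 + 257.6 = 91.8765
M3: Pc = R·M3+t = (-0.04545, -0.23471, +0.80823); u = 581.9·(-0.04545)/0.80823 + 335.8 = 303.0767, v = 632.2·(-0.23471)/0.80823 + 257.6 = 74.0130

c0=(285.93, 187.24) c1=(381.77, 211.30) c2=(403.83, 91.88) c3=(303.08, 74.01)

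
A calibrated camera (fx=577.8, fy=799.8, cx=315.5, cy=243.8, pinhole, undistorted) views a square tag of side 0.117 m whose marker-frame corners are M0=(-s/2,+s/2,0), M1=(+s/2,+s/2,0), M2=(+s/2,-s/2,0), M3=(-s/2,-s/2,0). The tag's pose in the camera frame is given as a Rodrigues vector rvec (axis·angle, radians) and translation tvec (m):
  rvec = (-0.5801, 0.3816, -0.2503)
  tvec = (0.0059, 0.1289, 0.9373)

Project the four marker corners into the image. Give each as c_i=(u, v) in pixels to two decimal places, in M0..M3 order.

Intrinsics K: fx=577.8, fy=799.8, cx=315.5, cy=243.8
Marker side s = 0.117 m; corners in marker frame (Z=0):
  M0 = (-0.0585, +0.0585, 0)
  M1 = (+0.0585, +0.0585, 0)
  M2 = (+0.0585, -0.0585, 0)
  M3 = (-0.0585, -0.0585, 0)
rvec = (-0.5801, 0.3816, -0.2503), |rvec| = θ = 0.73810 rad = 42.290°
Rodrigues: sinθ=0.67288, 1−cosθ=0.26025; R = I + sinθ·[k]× + (1−cosθ)·[k]×²:
    [+0.90051 +0.12244 +0.41725]
    [-0.33393 +0.80931 +0.48322]
    [-0.27852 -0.57447 +0.76968]
t = (0.0059, 0.1289, 0.9373) m
M0: Pc = R·M0+t = (-0.03962, +0.19578, +0.91999); u = 577.8·(-0.03962)/0.91999 + 315.5 = 290.6183, v = 799.8·(+0.19578)/0.91999 + 243.8 = 414.0034
M1: Pc = R·M1+t = (+0.06574, +0.15671, +0.88740); u = 577.8·(+0.06574)/0.88740 + 315.5 = 358.3058, v = 799.8·(+0.15671)/0.88740 + 243.8 = 385.0402
M2: Pc = R·M2+t = (+0.05142, +0.06202, +0.95461); u = 577.8·(+0.05142)/0.95461 + 315.5 = 346.6214, v = 799.8·(+0.06202)/0.95461 + 243.8 = 295.7620
M3: Pc = R·M3+t = (-0.05394, +0.10109, +0.98720); u = 577.8·(-0.05394)/0.98720 + 315.5 = 283.9281, v = 799.8·(+0.10109)/0.98720 + 243.8 = 325.7002

c0=(290.62, 414.00) c1=(358.31, 385.04) c2=(346.62, 295.76) c3=(283.93, 325.70)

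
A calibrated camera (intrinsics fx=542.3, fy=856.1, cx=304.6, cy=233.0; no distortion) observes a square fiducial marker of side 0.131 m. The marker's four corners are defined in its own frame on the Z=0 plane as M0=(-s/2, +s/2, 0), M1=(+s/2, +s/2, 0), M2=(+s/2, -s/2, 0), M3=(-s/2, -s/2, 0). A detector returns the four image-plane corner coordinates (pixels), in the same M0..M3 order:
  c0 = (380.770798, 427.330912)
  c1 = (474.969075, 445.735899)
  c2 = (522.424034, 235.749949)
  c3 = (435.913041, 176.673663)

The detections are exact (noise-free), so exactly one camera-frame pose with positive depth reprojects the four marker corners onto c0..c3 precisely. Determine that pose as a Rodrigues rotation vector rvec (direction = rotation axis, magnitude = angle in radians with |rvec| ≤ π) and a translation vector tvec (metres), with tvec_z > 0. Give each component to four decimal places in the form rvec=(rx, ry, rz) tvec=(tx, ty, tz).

Intrinsics K: fx=542.3, fy=856.1, cx=304.6, cy=233.0
Marker side s = 0.131 m; corners in marker frame (Z=0):
  M0 = (-0.0655, +0.0655, 0)
  M1 = (+0.0655, +0.0655, 0)
  M2 = (+0.0655, -0.0655, 0)
  M3 = (-0.0655, -0.0655, 0)
Detected image corners:
  c0 = (380.770798, 427.330912) px
  c1 = (474.969075, 445.735899) px
  c2 = (522.424034, 235.749949) px
  c3 = (435.913041, 176.673663) px
Planar DLT: solve 8×8 A·h = b for H (H[2,2]=1):
  H  [+1293.19910 -341.07522 +457.27775]
  H  [+722.14074 +1778.64097 +323.85798]
  H  [+1.33019 +0.10575 +1.00000]
B = K⁻¹H; ‖b₁‖=2.163952, ‖b₂‖=2.163952; λ = 2/(‖b₁‖+‖b₂‖) = 0.462117, sign → tz>0 ⇒ λ=+0.462117
r₁ = λ·B[:,0] = (+0.75672,+0.22251,+0.61470); r₂ = λ·B[:,1] = (-0.31809,+0.94680,+0.04887)
r₃ = r₁×r₂ = (-0.57113,-0.23251,+0.78724); SVD([r₁ r₂ r₃]) → R = UVᵀ:
  R  [+0.75672 -0.31809 -0.57113]
  R  [+0.22251 +0.94680 -0.23251]
  R  [+0.61470 +0.04887 +0.78724]
t = (+0.13010, +0.04904, +0.46212) m
tr R = 2.490766; θ = arccos((tr R − 1)/2) = 0.729687 rad = 41.808°
axis k = ((R−Rᵀ)₃₂, (R−Rᵀ)₁₃, (R−Rᵀ)₂₁) / (2 sinθ) = (+0.211048, -0.889412, +0.405469)
rvec = θ·k = (+0.153999, -0.648993, +0.295866)

rvec=(0.1540, -0.6490, 0.2959) tvec=(0.1301, 0.0490, 0.4621)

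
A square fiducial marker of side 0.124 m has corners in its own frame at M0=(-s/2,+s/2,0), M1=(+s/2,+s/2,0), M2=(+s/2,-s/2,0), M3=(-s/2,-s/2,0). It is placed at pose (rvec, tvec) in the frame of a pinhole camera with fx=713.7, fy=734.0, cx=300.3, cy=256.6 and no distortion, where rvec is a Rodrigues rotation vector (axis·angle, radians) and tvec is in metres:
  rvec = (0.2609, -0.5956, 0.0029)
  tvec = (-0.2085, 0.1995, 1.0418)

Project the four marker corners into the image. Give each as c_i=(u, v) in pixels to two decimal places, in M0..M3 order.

Intrinsics K: fx=713.7, fy=734.0, cx=300.3, cy=256.6
Marker side s = 0.124 m; corners in marker frame (Z=0):
  M0 = (-0.0620, +0.0620, 0)
  M1 = (+0.0620, +0.0620, 0)
  M2 = (+0.0620, -0.0620, 0)
  M3 = (-0.0620, -0.0620, 0)
rvec = (0.2609, -0.5956, 0.0029), |rvec| = θ = 0.65024 rad = 37.256°
Rodrigues: sinθ=0.60538, 1−cosθ=0.20406; R = I + sinθ·[k]× + (1−cosθ)·[k]×²:
    [+0.82879 -0.07770 -0.55414]
    [-0.07230 +0.96714 -0.24373]
    [+0.55487 +0.24207 +0.79594]
t = (-0.2085, 0.1995, 1.0418) m
M0: Pc = R·M0+t = (-0.26470, +0.26395, +1.02241); u = 713.7·(-0.26470)/1.02241 + 300.3 = 115.5223, v = 734.0·(+0.26395)/1.02241 + 256.6 = 446.0902
M1: Pc = R·M1+t = (-0.16193, +0.25498, +1.09121); u = 713.7·(-0.16193)/1.09121 + 300.3 = 194.3891, v = 734.0·(+0.25498)/1.09121 + 256.6 = 428.1121
M2: Pc = R·M2+t = (-0.15230, +0.13505, +1.06119); u = 713.7·(-0.15230)/1.06119 + 300.3 = 197.8729, v = 734.0·(+0.13505)/1.06119 + 256.6 = 350.0138
M3: Pc = R·M3+t = (-0.25507, +0.14402, +0.99239); u = 713.7·(-0.25507)/0.99239 + 300.3 = 116.8622, v = 734.0·(+0.14402)/0.99239 + 256.6 = 363.1209

c0=(115.52, 446.09) c1=(194.39, 428.11) c2=(197.87, 350.01) c3=(116.86, 363.12)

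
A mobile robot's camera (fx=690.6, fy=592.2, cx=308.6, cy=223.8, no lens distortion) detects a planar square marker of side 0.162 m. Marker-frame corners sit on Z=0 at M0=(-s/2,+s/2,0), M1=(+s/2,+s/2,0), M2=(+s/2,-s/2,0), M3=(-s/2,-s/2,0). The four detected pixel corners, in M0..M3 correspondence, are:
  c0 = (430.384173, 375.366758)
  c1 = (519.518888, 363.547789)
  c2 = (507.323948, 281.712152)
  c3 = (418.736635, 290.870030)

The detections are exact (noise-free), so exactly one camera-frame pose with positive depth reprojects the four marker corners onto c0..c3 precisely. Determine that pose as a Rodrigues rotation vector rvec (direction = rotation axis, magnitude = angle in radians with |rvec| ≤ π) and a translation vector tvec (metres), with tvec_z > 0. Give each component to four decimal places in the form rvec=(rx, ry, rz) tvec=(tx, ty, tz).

Intrinsics K: fx=690.6, fy=592.2, cx=308.6, cy=223.8
Marker side s = 0.162 m; corners in marker frame (Z=0):
  M0 = (-0.0810, +0.0810, 0)
  M1 = (+0.0810, +0.0810, 0)
  M2 = (+0.0810, -0.0810, 0)
  M3 = (-0.0810, -0.0810, 0)
Detected image corners:
  c0 = (430.384173, 375.366758) px
  c1 = (519.518888, 363.547789) px
  c2 = (507.323948, 281.712152) px
  c3 = (418.736635, 290.870030) px
Planar DLT: solve 8×8 A·h = b for H (H[2,2]=1):
  H  [+637.39553 +43.85629 +469.64231]
  H  [-2.56503 +492.44176 +327.57997]
  H  [+0.18951 -0.06345 +1.00000]
B = K⁻¹H; ‖b₁‖=0.862779, ‖b₂‖=0.862779; λ = 2/(‖b₁‖+‖b₂‖) = 1.159046, sign → tz>0 ⇒ λ=+1.159046
r₁ = λ·B[:,0] = (+0.97160,-0.08803,+0.21965); r₂ = λ·B[:,1] = (+0.10647,+0.99159,-0.07354)
r₃ = r₁×r₂ = (-0.21133,+0.09484,+0.97280); SVD([r₁ r₂ r₃]) → R = UVᵀ:
  R  [+0.97160 +0.10647 -0.21133]
  R  [-0.08803 +0.99159 +0.09484]
  R  [+0.21965 -0.07354 +0.97280]
t = (+0.27028, +0.20312, +1.15905) m
tr R = 2.935993; θ = arccos((tr R − 1)/2) = 0.253675 rad = 14.535°
axis k = ((R−Rᵀ)₃₂, (R−Rᵀ)₁₃, (R−Rᵀ)₂₁) / (2 sinθ) = (-0.335468, -0.858664, -0.387502)
rvec = θ·k = (-0.085100, -0.217822, -0.098300)

rvec=(-0.0851, -0.2178, -0.0983) tvec=(0.2703, 0.2031, 1.1590)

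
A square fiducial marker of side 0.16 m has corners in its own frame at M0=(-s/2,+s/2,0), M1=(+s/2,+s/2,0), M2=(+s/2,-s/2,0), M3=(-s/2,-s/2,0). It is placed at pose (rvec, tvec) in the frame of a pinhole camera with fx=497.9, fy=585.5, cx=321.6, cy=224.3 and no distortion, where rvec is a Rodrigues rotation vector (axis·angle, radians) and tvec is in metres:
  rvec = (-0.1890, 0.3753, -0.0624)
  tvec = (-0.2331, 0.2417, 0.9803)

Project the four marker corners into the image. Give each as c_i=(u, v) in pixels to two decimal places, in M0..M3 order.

Intrinsics K: fx=497.9, fy=585.5, cx=321.6, cy=224.3
Marker side s = 0.16 m; corners in marker frame (Z=0):
  M0 = (-0.0800, +0.0800, 0)
  M1 = (+0.0800, +0.0800, 0)
  M2 = (+0.0800, -0.0800, 0)
  M3 = (-0.0800, -0.0800, 0)
rvec = (-0.1890, 0.3753, -0.0624), |rvec| = θ = 0.42481 rad = 24.340°
Rodrigues: sinθ=0.41215, 1−cosθ=0.08888; R = I + sinθ·[k]× + (1−cosθ)·[k]×²:
    [+0.92871 +0.02560 +0.36992]
    [-0.09548 +0.98049 +0.17183]
    [-0.35830 -0.19490 +0.91303]
t = (-0.2331, 0.2417, 0.9803) m
M0: Pc = R·M0+t = (-0.30535, +0.32778, +0.99337); u = 497.9·(-0.30535)/0.99337 + 321.6 = 168.5527, v = 585.5·(+0.32778)/0.99337 + 224.3 = 417.4940
M1: Pc = R·M1+t = (-0.15675, +0.31250, +0.93604); u = 497.9·(-0.15675)/0.93604 + 321.6 = 238.2190, v = 585.5·(+0.31250)/0.93604 + 224.3 = 419.7710
M2: Pc = R·M2+t = (-0.16085, +0.15562, +0.96723); u = 497.9·(-0.16085)/0.96723 + 321.6 = 238.7984, v = 585.5·(+0.15562)/0.96723 + 224.3 = 318.5045
M3: Pc = R·M3+t = (-0.30945, +0.17090, +1.02456); u = 497.9·(-0.30945)/1.02456 + 321.6 = 171.2201, v = 585.5·(+0.17090)/1.02456 + 224.3 = 321.9631

c0=(168.55, 417.49) c1=(238.22, 419.77) c2=(238.80, 318.50) c3=(171.22, 321.96)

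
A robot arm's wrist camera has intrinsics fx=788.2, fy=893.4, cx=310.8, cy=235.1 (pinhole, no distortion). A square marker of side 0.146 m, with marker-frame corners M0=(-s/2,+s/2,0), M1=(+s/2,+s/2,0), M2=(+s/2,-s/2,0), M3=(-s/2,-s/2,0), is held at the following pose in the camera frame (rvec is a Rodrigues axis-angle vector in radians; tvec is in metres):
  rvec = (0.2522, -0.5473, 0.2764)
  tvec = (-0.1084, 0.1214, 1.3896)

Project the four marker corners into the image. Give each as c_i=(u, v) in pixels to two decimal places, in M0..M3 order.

Intrinsics K: fx=788.2, fy=893.4, cx=310.8, cy=235.1
Marker side s = 0.146 m; corners in marker frame (Z=0):
  M0 = (-0.0730, +0.0730, 0)
  M1 = (+0.0730, +0.0730, 0)
  M2 = (+0.0730, -0.0730, 0)
  M3 = (-0.0730, -0.0730, 0)
rvec = (0.2522, -0.5473, 0.2764), |rvec| = θ = 0.66298 rad = 37.986°
Rodrigues: sinθ=0.61547, 1−cosθ=0.21184; R = I + sinθ·[k]× + (1−cosθ)·[k]×²:
    [+0.81882 -0.32312 -0.47448]
    [+0.19007 +0.93253 -0.30703]
    [+0.54167 +0.16122 +0.82498]
t = (-0.1084, 0.1214, 1.3896) m
M0: Pc = R·M0+t = (-0.19176, +0.17560, +1.36183); u = 788.2·(-0.19176)/1.36183 + 310.8 = 199.8122, v = 893.4·(+0.17560)/1.36183 + 235.1 = 350.2985
M1: Pc = R·M1+t = (-0.07221, +0.20335, +1.44091); u = 788.2·(-0.07221)/1.44091 + 310.8 = 271.2980, v = 893.4·(+0.20335)/1.44091 + 235.1 = 361.1816
M2: Pc = R·M2+t = (-0.02504, +0.06720, +1.41737); u = 788.2·(-0.02504)/1.41737 + 310.8 = 296.8759, v = 893.4·(+0.06720)/1.41737 + 235.1 = 277.4580
M3: Pc = R·M3+t = (-0.14459, +0.03945, +1.33829); u = 788.2·(-0.14459)/1.33829 + 310.8 = 225.6443, v = 893.4·(+0.03945)/1.33829 + 235.1 = 261.4360

c0=(199.81, 350.30) c1=(271.30, 361.18) c2=(296.88, 277.46) c3=(225.64, 261.44)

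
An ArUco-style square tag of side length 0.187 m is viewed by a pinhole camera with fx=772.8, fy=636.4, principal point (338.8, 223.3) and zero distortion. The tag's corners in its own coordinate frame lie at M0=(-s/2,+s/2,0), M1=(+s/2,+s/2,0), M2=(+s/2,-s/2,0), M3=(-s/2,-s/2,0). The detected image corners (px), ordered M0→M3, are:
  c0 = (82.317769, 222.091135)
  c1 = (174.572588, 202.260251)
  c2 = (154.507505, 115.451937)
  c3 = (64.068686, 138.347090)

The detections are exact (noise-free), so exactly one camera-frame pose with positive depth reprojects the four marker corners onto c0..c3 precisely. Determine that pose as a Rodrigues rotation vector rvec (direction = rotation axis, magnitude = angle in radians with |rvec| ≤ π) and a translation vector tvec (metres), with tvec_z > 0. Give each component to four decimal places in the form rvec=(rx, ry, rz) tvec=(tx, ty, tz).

Intrinsics K: fx=772.8, fy=636.4, cx=338.8, cy=223.3
Marker side s = 0.187 m; corners in marker frame (Z=0):
  M0 = (-0.0935, +0.0935, 0)
  M1 = (+0.0935, +0.0935, 0)
  M2 = (+0.0935, -0.0935, 0)
  M3 = (-0.0935, -0.0935, 0)
Detected image corners:
  c0 = (82.317769, 222.091135) px
  c1 = (174.572588, 202.260251) px
  c2 = (154.507505, 115.451937) px
  c3 = (64.068686, 138.347090) px
Planar DLT: solve 8×8 A·h = b for H (H[2,2]=1):
  H  [+463.74846 +94.89488 +117.92277]
  H  [-149.53046 +445.23011 +169.49517]
  H  [-0.20787 -0.06272 +1.00000]
B = K⁻¹H; ‖b₁‖=0.739761, ‖b₂‖=0.739761; λ = 2/(‖b₁‖+‖b₂‖) = 1.351787, sign → tz>0 ⇒ λ=+1.351787
r₁ = λ·B[:,0] = (+0.93438,-0.21902,-0.28100); r₂ = λ·B[:,1] = (+0.20316,+0.97547,-0.08478)
r₃ = r₁×r₂ = (+0.29267,+0.02213,+0.95596); SVD([r₁ r₂ r₃]) → R = UVᵀ:
  R  [+0.93438 +0.20316 +0.29267]
  R  [-0.21902 +0.97547 +0.02213]
  R  [-0.28100 -0.08478 +0.95596]
t = (-0.38636, -0.11429, +1.35179) m
tr R = 2.865808; θ = arccos((tr R − 1)/2) = 0.368403 rad = 21.108°
axis k = ((R−Rᵀ)₃₂, (R−Rᵀ)₁₃, (R−Rᵀ)₂₁) / (2 sinθ) = (-0.148437, +0.796480, -0.586162)
rvec = θ·k = (-0.054685, +0.293426, -0.215944)

rvec=(-0.0547, 0.2934, -0.2159) tvec=(-0.3864, -0.1143, 1.3518)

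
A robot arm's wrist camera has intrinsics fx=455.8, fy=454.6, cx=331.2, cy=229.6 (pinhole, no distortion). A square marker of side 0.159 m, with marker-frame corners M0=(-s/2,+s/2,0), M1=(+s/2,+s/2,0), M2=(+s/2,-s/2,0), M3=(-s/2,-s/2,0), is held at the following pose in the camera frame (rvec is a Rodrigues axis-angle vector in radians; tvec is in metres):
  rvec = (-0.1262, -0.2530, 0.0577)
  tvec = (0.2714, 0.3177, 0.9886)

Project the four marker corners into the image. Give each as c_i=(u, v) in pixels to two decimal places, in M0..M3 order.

Intrinsics K: fx=455.8, fy=454.6, cx=331.2, cy=229.6
Marker side s = 0.159 m; corners in marker frame (Z=0):
  M0 = (-0.0795, +0.0795, 0)
  M1 = (+0.0795, +0.0795, 0)
  M2 = (+0.0795, -0.0795, 0)
  M3 = (-0.0795, -0.0795, 0)
rvec = (-0.1262, -0.2530, 0.0577), |rvec| = θ = 0.28856 rad = 16.533°
Rodrigues: sinθ=0.28457, 1−cosθ=0.04134; R = I + sinθ·[k]× + (1−cosθ)·[k]×²:
    [+0.96656 -0.04105 -0.25312]
    [+0.07276 +0.99044 +0.11721]
    [+0.24589 -0.13170 +0.96031]
t = (0.2714, 0.3177, 0.9886) m
M0: Pc = R·M0+t = (+0.19129, +0.39066, +0.95858); u = 455.8·(+0.19129)/0.95858 + 331.2 = 422.1596, v = 454.6·(+0.39066)/0.95858 + 229.6 = 414.8655
M1: Pc = R·M1+t = (+0.34498, +0.40222, +0.99768); u = 455.8·(+0.34498)/0.99768 + 331.2 = 488.8072, v = 454.6·(+0.40222)/0.99768 + 229.6 = 412.8767
M2: Pc = R·M2+t = (+0.35151, +0.24474, +1.01862); u = 455.8·(+0.35151)/1.01862 + 331.2 = 488.4876, v = 454.6·(+0.24474)/1.01862 + 229.6 = 338.8271
M3: Pc = R·M3+t = (+0.19782, +0.23318, +0.97952); u = 455.8·(+0.19782)/0.97952 + 331.2 = 423.2521, v = 454.6·(+0.23318)/0.97952 + 229.6 = 337.8178

c0=(422.16, 414.87) c1=(488.81, 412.88) c2=(488.49, 338.83) c3=(423.25, 337.82)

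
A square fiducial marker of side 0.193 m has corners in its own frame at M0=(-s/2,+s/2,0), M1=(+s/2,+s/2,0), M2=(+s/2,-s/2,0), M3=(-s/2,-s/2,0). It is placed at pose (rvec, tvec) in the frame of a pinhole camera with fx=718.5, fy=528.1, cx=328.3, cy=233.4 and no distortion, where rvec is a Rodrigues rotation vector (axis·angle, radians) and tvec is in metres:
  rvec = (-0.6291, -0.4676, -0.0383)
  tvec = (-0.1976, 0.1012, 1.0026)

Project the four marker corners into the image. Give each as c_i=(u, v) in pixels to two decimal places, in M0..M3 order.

c0=(116.63, 332.00) c1=(259.84, 334.52) c2=(244.56, 249.30) c3=(115.29, 240.04)

Intrinsics K: fx=718.5, fy=528.1, cx=328.3, cy=233.4
Marker side s = 0.193 m; corners in marker frame (Z=0):
  M0 = (-0.0965, +0.0965, 0)
  M1 = (+0.0965, +0.0965, 0)
  M2 = (+0.0965, -0.0965, 0)
  M3 = (-0.0965, -0.0965, 0)
rvec = (-0.6291, -0.4676, -0.0383), |rvec| = θ = 0.78478 rad = 44.965°
Rodrigues: sinθ=0.70667, 1−cosθ=0.29246; R = I + sinθ·[k]× + (1−cosθ)·[k]×²:
    [+0.89548 +0.17418 -0.40962]
    [+0.10520 +0.81137 +0.57499]
    [+0.43250 -0.55798 +0.70824]
t = (-0.1976, 0.1012, 1.0026) m
M0: Pc = R·M0+t = (-0.26721, +0.16935, +0.90702); u = 718.5·(-0.26721)/0.90702 + 328.3 = 116.6317, v = 528.1·(+0.16935)/0.90702 + 233.4 = 331.9992
M1: Pc = R·M1+t = (-0.09438, +0.18965, +0.99049); u = 718.5·(-0.09438)/0.99049 + 328.3 = 259.8380, v = 528.1·(+0.18965)/0.99049 + 233.4 = 334.5151
M2: Pc = R·M2+t = (-0.12799, +0.03305, +1.09818); u = 718.5·(-0.12799)/1.09818 + 328.3 = 244.5578, v = 528.1·(+0.03305)/1.09818 + 233.4 = 249.2955
M3: Pc = R·M3+t = (-0.30082, +0.01275, +1.01471); u = 718.5·(-0.30082)/1.01471 + 328.3 = 115.2929, v = 528.1·(+0.01275)/1.01471 + 233.4 = 240.0362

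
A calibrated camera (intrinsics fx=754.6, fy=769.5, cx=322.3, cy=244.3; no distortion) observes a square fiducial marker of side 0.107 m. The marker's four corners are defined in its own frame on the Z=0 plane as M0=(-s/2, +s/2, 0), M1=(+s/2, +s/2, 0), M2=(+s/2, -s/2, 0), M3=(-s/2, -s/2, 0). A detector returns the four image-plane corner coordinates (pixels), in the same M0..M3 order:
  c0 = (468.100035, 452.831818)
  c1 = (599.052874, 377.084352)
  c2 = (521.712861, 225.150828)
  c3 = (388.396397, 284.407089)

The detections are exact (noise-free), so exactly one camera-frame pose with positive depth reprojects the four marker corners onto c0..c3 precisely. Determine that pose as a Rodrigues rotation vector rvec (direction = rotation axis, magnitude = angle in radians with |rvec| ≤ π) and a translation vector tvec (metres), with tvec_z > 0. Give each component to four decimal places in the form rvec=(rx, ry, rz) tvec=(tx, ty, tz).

Intrinsics K: fx=754.6, fy=769.5, cx=322.3, cy=244.3
Marker side s = 0.107 m; corners in marker frame (Z=0):
  M0 = (-0.0535, +0.0535, 0)
  M1 = (+0.0535, +0.0535, 0)
  M2 = (+0.0535, -0.0535, 0)
  M3 = (-0.0535, -0.0535, 0)
Detected image corners:
  c0 = (468.100035, 452.831818) px
  c1 = (599.052874, 377.084352) px
  c2 = (521.712861, 225.150828) px
  c3 = (388.396397, 284.407089) px
Planar DLT: solve 8×8 A·h = b for H (H[2,2]=1):
  H  [+1643.31667 +573.41080 +496.55487]
  H  [-352.97895 +1385.24007 +331.99087]
  H  [+0.82583 -0.32358 +1.00000]
B = K⁻¹H; ‖b₁‖=2.128930, ‖b₂‖=2.128930; λ = 2/(‖b₁‖+‖b₂‖) = 0.469719, sign → tz>0 ⇒ λ=+0.469719
r₁ = λ·B[:,0] = (+0.85724,-0.33862,+0.38791); r₂ = λ·B[:,1] = (+0.42185,+0.89383,-0.15199)
r₃ = r₁×r₂ = (-0.29526,+0.29393,+0.90908); SVD([r₁ r₂ r₃]) → R = UVᵀ:
  R  [+0.85724 +0.42185 -0.29526]
  R  [-0.33862 +0.89383 +0.29393]
  R  [+0.38791 -0.15199 +0.90908]
t = (+0.10847, +0.05353, +0.46972) m
tr R = 2.660155; θ = arccos((tr R − 1)/2) = 0.591550 rad = 33.893°
axis k = ((R−Rᵀ)₃₂, (R−Rᵀ)₁₃, (R−Rᵀ)₂₁) / (2 sinθ) = (-0.399826, -0.612546, -0.681855)
rvec = θ·k = (-0.236517, -0.362351, -0.403351)

rvec=(-0.2365, -0.3624, -0.4034) tvec=(0.1085, 0.0535, 0.4697)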